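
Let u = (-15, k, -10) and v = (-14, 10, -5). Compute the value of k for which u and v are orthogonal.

-26

u · v = (-15)·(-14) + k·10 + (-10)·(-5) = 260 + 10k
Set equal to 0: 10k = -260, so k = -26.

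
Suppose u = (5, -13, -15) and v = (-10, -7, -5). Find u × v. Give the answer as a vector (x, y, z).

i: (-13)·(-5) - (-15)·(-7) = 65 - 105 = -40
j: (-15)·(-10) - 5·(-5) = 150 - (-25) = 175
k: 5·(-7) - (-13)·(-10) = -35 - 130 = -165
u × v = (-40, 175, -165)

(-40, 175, -165)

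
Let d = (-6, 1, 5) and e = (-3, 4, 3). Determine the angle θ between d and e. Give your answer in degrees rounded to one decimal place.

36.3

d · e = (-6)·(-3) + 1·4 + 5·3 = 18 + 4 + 15 = 37
|d|² = 36 + 1 + 25 = 62,  |d| = √62 ≈ 7.874008
|e|² = 9 + 16 + 9 = 34,  |e| = √34 ≈ 5.830952
cos θ = 37 / (7.874008 · 5.830952) ≈ 0.80587
θ = arccos(0.80587) ≈ 36.3°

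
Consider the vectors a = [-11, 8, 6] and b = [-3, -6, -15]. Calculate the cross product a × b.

i: 8·(-15) - 6·(-6) = -120 - (-36) = -84
j: 6·(-3) - (-11)·(-15) = -18 - 165 = -183
k: (-11)·(-6) - 8·(-3) = 66 - (-24) = 90
a × b = (-84, -183, 90)

(-84, -183, 90)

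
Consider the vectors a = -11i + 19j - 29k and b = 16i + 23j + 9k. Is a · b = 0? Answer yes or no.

a · b = (-11)·16 + 19·23 + (-29)·9 = -176 + 437 - 261 = 0
Zero, so the vectors are orthogonal.

yes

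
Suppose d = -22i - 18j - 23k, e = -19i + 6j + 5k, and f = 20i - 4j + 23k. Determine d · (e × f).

e × f:
i: 6·23 - 5·(-4) = 138 - (-20) = 158
j: 5·20 - (-19)·23 = 100 - (-437) = 537
k: (-19)·(-4) - 6·20 = 76 - 120 = -44
e × f = (158, 537, -44)
d · (e × f) = (-22)·158 + (-18)·537 + (-23)·(-44) = -3476 - 9666 + 1012 = -12130

-12130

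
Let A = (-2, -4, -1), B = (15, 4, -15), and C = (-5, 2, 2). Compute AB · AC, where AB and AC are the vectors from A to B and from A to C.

-45

AB = B − A = (17, 8, -14)
AC = C − A = (-3, 6, 3)
AB · AC = 17·(-3) + 8·6 + (-14)·3 = -51 + 48 - 42 = -45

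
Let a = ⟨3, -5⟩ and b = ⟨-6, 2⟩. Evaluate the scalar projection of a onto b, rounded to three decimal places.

-4.427

a · b = 3·(-6) + (-5)·2 = -18 - 10 = -28
|b| = √(36 + 4) = √40 ≈ 6.3246
comp_b a = -28 / √40 ≈ -4.427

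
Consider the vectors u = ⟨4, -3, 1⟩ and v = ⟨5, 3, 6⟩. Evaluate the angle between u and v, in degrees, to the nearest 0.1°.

66.5

u · v = 4·5 + (-3)·3 + 1·6 = 20 - 9 + 6 = 17
|u|² = 16 + 9 + 1 = 26,  |u| = √26 ≈ 5.099020
|v|² = 25 + 9 + 36 = 70,  |v| = √70 ≈ 8.366600
cos θ = 17 / (5.099020 · 8.366600) ≈ 0.39849
θ = arccos(0.39849) ≈ 66.5°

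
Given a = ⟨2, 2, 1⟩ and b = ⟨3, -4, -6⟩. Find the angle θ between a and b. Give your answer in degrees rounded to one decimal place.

a · b = 2·3 + 2·(-4) + 1·(-6) = 6 - 8 - 6 = -8
|a|² = 4 + 4 + 1 = 9,  |a| = √9 ≈ 3.000000
|b|² = 9 + 16 + 36 = 61,  |b| = √61 ≈ 7.810250
cos θ = -8 / (3.000000 · 7.810250) ≈ -0.34143
θ = arccos(-0.34143) ≈ 110.0°

110.0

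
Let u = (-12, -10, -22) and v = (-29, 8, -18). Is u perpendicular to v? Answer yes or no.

no

u · v = (-12)·(-29) + (-10)·8 + (-22)·(-18) = 348 - 80 + 396 = 664
Nonzero, so the vectors are not orthogonal.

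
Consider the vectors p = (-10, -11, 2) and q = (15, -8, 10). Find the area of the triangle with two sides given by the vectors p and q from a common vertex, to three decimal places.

i: (-11)·10 - 2·(-8) = -110 - (-16) = -94
j: 2·15 - (-10)·10 = 30 - (-100) = 130
k: (-10)·(-8) - (-11)·15 = 80 - (-165) = 245
p × q = (-94, 130, 245)
|p × q| = √((-94)² + 130² + 245²) = √85761 ≈ 292.8498
area = ½ · 292.8498 ≈ 146.425

146.425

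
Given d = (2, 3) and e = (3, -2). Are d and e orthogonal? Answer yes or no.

yes

d · e = 2·3 + 3·(-2) = 6 - 6 = 0
Zero, so the vectors are orthogonal.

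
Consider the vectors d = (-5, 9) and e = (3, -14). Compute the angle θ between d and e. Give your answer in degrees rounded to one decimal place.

163.0

d · e = (-5)·3 + 9·(-14) = -15 - 126 = -141
|d|² = 25 + 81 = 106,  |d| = √106 ≈ 10.295630
|e|² = 9 + 196 = 205,  |e| = √205 ≈ 14.317821
cos θ = -141 / (10.295630 · 14.317821) ≈ -0.95651
θ = arccos(-0.95651) ≈ 163.0°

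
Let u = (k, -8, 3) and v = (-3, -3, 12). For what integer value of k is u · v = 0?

u · v = k·(-3) + (-8)·(-3) + 3·12 = 60 - 3k
Set equal to 0: -3k = -60, so k = 20.

20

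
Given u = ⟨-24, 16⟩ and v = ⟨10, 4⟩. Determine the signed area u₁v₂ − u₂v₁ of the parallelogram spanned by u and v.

(-24)·4 - 16·10 = -96 - 160 = -256

-256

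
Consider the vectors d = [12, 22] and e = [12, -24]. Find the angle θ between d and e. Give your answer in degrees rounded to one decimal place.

d · e = 12·12 + 22·(-24) = 144 - 528 = -384
|d|² = 144 + 484 = 628,  |d| = √628 ≈ 25.059928
|e|² = 144 + 576 = 720,  |e| = √720 ≈ 26.832816
cos θ = -384 / (25.059928 · 26.832816) ≈ -0.57106
θ = arccos(-0.57106) ≈ 124.8°

124.8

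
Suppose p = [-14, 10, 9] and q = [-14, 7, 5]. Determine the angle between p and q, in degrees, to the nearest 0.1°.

12.9

p · q = (-14)·(-14) + 10·7 + 9·5 = 196 + 70 + 45 = 311
|p|² = 196 + 100 + 81 = 377,  |p| = √377 ≈ 19.416488
|q|² = 196 + 49 + 25 = 270,  |q| = √270 ≈ 16.431677
cos θ = 311 / (19.416488 · 16.431677) ≈ 0.97478
θ = arccos(0.97478) ≈ 12.9°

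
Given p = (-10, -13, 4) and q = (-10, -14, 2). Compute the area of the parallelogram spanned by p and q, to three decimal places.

37.417

i: (-13)·2 - 4·(-14) = -26 - (-56) = 30
j: 4·(-10) - (-10)·2 = -40 - (-20) = -20
k: (-10)·(-14) - (-13)·(-10) = 140 - 130 = 10
p × q = (30, -20, 10)
|p × q| = √(30² + (-20)² + 10²) = √1400 ≈ 37.4166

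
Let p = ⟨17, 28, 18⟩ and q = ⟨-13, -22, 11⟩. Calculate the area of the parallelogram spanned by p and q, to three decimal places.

i: 28·11 - 18·(-22) = 308 - (-396) = 704
j: 18·(-13) - 17·11 = -234 - 187 = -421
k: 17·(-22) - 28·(-13) = -374 - (-364) = -10
p × q = (704, -421, -10)
|p × q| = √(704² + (-421)² + (-10)²) = √672957 ≈ 820.3396

820.340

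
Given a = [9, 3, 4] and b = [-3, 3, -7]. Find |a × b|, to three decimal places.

70.612

i: 3·(-7) - 4·3 = -21 - 12 = -33
j: 4·(-3) - 9·(-7) = -12 - (-63) = 51
k: 9·3 - 3·(-3) = 27 - (-9) = 36
a × b = (-33, 51, 36)
|a × b| = √((-33)² + 51² + 36²) = √4986 ≈ 70.6116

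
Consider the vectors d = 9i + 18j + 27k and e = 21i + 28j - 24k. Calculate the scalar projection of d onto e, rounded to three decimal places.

1.060

d · e = 9·21 + 18·28 + 27·(-24) = 189 + 504 - 648 = 45
|e| = √(441 + 784 + 576) = √1801 ≈ 42.4382
comp_e d = 45 / √1801 ≈ 1.060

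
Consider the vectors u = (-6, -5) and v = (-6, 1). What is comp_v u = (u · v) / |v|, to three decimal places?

5.096

u · v = (-6)·(-6) + (-5)·1 = 36 - 5 = 31
|v| = √(36 + 1) = √37 ≈ 6.0828
comp_v u = 31 / √37 ≈ 5.096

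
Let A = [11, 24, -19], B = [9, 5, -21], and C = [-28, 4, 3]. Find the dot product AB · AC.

AB = B − A = (-2, -19, -2)
AC = C − A = (-39, -20, 22)
AB · AC = (-2)·(-39) + (-19)·(-20) + (-2)·22 = 78 + 380 - 44 = 414

414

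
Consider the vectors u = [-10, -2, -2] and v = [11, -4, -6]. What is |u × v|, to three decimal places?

i: (-2)·(-6) - (-2)·(-4) = 12 - 8 = 4
j: (-2)·11 - (-10)·(-6) = -22 - 60 = -82
k: (-10)·(-4) - (-2)·11 = 40 - (-22) = 62
u × v = (4, -82, 62)
|u × v| = √(4² + (-82)² + 62²) = √10584 ≈ 102.8786

102.879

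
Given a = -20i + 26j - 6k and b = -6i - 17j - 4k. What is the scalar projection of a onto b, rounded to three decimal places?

-16.138

a · b = (-20)·(-6) + 26·(-17) + (-6)·(-4) = 120 - 442 + 24 = -298
|b| = √(36 + 289 + 16) = √341 ≈ 18.4662
comp_b a = -298 / √341 ≈ -16.138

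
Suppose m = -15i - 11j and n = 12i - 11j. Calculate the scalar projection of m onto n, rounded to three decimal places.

-3.624

m · n = (-15)·12 + (-11)·(-11) = -180 + 121 = -59
|n| = √(144 + 121) = √265 ≈ 16.2788
comp_n m = -59 / √265 ≈ -3.624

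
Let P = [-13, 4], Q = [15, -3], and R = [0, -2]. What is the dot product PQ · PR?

406

PQ = Q − P = (28, -7)
PR = R − P = (13, -6)
PQ · PR = 28·13 + (-7)·(-6) = 364 + 42 = 406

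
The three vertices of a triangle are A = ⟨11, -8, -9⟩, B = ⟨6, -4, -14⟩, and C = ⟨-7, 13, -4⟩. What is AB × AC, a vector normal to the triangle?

AB = (-5, 4, -5)
AC = (-18, 21, 5)
i: 4·5 - (-5)·21 = 20 - (-105) = 125
j: (-5)·(-18) - (-5)·5 = 90 - (-25) = 115
k: (-5)·21 - 4·(-18) = -105 - (-72) = -33
AB × AC = (125, 115, -33)

(125, 115, -33)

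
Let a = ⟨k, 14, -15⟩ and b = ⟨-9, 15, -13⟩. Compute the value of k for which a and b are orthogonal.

45

a · b = k·(-9) + 14·15 + (-15)·(-13) = 405 - 9k
Set equal to 0: -9k = -405, so k = 45.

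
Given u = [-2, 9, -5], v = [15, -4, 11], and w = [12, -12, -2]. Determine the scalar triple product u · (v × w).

1838

v × w:
i: (-4)·(-2) - 11·(-12) = 8 - (-132) = 140
j: 11·12 - 15·(-2) = 132 - (-30) = 162
k: 15·(-12) - (-4)·12 = -180 - (-48) = -132
v × w = (140, 162, -132)
u · (v × w) = (-2)·140 + 9·162 + (-5)·(-132) = -280 + 1458 + 660 = 1838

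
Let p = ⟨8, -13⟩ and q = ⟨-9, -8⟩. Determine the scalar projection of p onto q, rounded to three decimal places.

2.657

p · q = 8·(-9) + (-13)·(-8) = -72 + 104 = 32
|q| = √(81 + 64) = √145 ≈ 12.0416
comp_q p = 32 / √145 ≈ 2.657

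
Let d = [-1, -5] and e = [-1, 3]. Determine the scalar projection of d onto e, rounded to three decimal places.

-4.427

d · e = (-1)·(-1) + (-5)·3 = 1 - 15 = -14
|e| = √(1 + 9) = √10 ≈ 3.1623
comp_e d = -14 / √10 ≈ -4.427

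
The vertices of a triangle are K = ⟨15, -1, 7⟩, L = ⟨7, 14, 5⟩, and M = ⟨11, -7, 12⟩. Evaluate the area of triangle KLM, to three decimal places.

KL = (-8, 15, -2),  KM = (-4, -6, 5)
i: 15·5 - (-2)·(-6) = 75 - 12 = 63
j: (-2)·(-4) - (-8)·5 = 8 - (-40) = 48
k: (-8)·(-6) - 15·(-4) = 48 - (-60) = 108
KL × KM = (63, 48, 108)
|KL × KM| = √17937 ≈ 133.9291
area = ½ · 133.9291 ≈ 66.965

66.965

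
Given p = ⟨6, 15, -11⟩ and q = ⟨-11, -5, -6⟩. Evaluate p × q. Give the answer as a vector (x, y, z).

i: 15·(-6) - (-11)·(-5) = -90 - 55 = -145
j: (-11)·(-11) - 6·(-6) = 121 - (-36) = 157
k: 6·(-5) - 15·(-11) = -30 - (-165) = 135
p × q = (-145, 157, 135)

(-145, 157, 135)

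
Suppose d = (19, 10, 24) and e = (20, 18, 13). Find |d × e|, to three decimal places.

i: 10·13 - 24·18 = 130 - 432 = -302
j: 24·20 - 19·13 = 480 - 247 = 233
k: 19·18 - 10·20 = 342 - 200 = 142
d × e = (-302, 233, 142)
|d × e| = √((-302)² + 233² + 142²) = √165657 ≈ 407.0098

407.010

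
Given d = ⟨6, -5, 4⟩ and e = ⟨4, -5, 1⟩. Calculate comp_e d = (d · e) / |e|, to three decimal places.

d · e = 6·4 + (-5)·(-5) + 4·1 = 24 + 25 + 4 = 53
|e| = √(16 + 25 + 1) = √42 ≈ 6.4807
comp_e d = 53 / √42 ≈ 8.178

8.178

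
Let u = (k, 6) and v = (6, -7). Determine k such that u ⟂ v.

7

u · v = k·6 + 6·(-7) = -42 + 6k
Set equal to 0: 6k = 42, so k = 7.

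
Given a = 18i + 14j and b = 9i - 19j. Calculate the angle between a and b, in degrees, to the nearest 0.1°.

102.5

a · b = 18·9 + 14·(-19) = 162 - 266 = -104
|a|² = 324 + 196 = 520,  |a| = √520 ≈ 22.803509
|b|² = 81 + 361 = 442,  |b| = √442 ≈ 21.023796
cos θ = -104 / (22.803509 · 21.023796) ≈ -0.21693
θ = arccos(-0.21693) ≈ 102.5°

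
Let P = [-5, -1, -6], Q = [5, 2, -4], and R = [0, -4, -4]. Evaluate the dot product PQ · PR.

PQ = Q − P = (10, 3, 2)
PR = R − P = (5, -3, 2)
PQ · PR = 10·5 + 3·(-3) + 2·2 = 50 - 9 + 4 = 45

45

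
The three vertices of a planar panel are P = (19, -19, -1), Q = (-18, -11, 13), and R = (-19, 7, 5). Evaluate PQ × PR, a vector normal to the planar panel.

PQ = (-37, 8, 14)
PR = (-38, 26, 6)
i: 8·6 - 14·26 = 48 - 364 = -316
j: 14·(-38) - (-37)·6 = -532 - (-222) = -310
k: (-37)·26 - 8·(-38) = -962 - (-304) = -658
PQ × PR = (-316, -310, -658)

(-316, -310, -658)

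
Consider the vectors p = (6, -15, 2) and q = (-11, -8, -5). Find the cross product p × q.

(91, 8, -213)

i: (-15)·(-5) - 2·(-8) = 75 - (-16) = 91
j: 2·(-11) - 6·(-5) = -22 - (-30) = 8
k: 6·(-8) - (-15)·(-11) = -48 - 165 = -213
p × q = (91, 8, -213)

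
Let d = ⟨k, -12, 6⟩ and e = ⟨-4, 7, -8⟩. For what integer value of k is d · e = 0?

d · e = k·(-4) + (-12)·7 + 6·(-8) = -132 - 4k
Set equal to 0: -4k = 132, so k = -33.

-33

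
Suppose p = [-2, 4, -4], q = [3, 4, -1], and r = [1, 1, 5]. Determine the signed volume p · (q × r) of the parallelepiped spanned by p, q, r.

-102

q × r:
i: 4·5 - (-1)·1 = 20 - (-1) = 21
j: (-1)·1 - 3·5 = -1 - 15 = -16
k: 3·1 - 4·1 = 3 - 4 = -1
q × r = (21, -16, -1)
p · (q × r) = (-2)·21 + 4·(-16) + (-4)·(-1) = -42 - 64 + 4 = -102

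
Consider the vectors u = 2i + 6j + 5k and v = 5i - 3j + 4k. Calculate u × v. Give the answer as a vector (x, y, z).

i: 6·4 - 5·(-3) = 24 - (-15) = 39
j: 5·5 - 2·4 = 25 - 8 = 17
k: 2·(-3) - 6·5 = -6 - 30 = -36
u × v = (39, 17, -36)

(39, 17, -36)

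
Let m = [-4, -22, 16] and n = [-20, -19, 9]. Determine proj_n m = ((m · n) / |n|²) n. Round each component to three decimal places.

m · n = (-4)·(-20) + (-22)·(-19) + 16·9 = 80 + 418 + 144 = 642
|n|² = 400 + 361 + 81 = 842
proj_n m = (642/842) · (-20, -19, 9) ≈ (-15.249, -14.487, 6.862)

(-15.249, -14.487, 6.862)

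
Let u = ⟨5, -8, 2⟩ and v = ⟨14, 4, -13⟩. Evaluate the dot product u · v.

12

u · v = 5·14 + (-8)·4 + 2·(-13) = 70 - 32 - 26 = 12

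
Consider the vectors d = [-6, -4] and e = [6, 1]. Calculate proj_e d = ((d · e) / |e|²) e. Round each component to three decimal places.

(-6.486, -1.081)

d · e = (-6)·6 + (-4)·1 = -36 - 4 = -40
|e|² = 36 + 1 = 37
proj_e d = (-40/37) · (6, 1) ≈ (-6.486, -1.081)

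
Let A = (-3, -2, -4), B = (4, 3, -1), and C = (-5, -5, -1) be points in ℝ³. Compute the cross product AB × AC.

AB = (7, 5, 3)
AC = (-2, -3, 3)
i: 5·3 - 3·(-3) = 15 - (-9) = 24
j: 3·(-2) - 7·3 = -6 - 21 = -27
k: 7·(-3) - 5·(-2) = -21 - (-10) = -11
AB × AC = (24, -27, -11)

(24, -27, -11)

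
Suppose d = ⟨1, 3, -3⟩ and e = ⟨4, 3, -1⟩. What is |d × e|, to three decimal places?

15.427

i: 3·(-1) - (-3)·3 = -3 - (-9) = 6
j: (-3)·4 - 1·(-1) = -12 - (-1) = -11
k: 1·3 - 3·4 = 3 - 12 = -9
d × e = (6, -11, -9)
|d × e| = √(6² + (-11)² + (-9)²) = √238 ≈ 15.4272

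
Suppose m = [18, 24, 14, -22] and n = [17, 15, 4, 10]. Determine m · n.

502

m · n = 18·17 + 24·15 + 14·4 + (-22)·10 = 306 + 360 + 56 - 220 = 502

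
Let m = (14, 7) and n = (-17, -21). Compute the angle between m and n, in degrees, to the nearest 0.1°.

155.6

m · n = 14·(-17) + 7·(-21) = -238 - 147 = -385
|m|² = 196 + 49 = 245,  |m| = √245 ≈ 15.652476
|n|² = 289 + 441 = 730,  |n| = √730 ≈ 27.018512
cos θ = -385 / (15.652476 · 27.018512) ≈ -0.91037
θ = arccos(-0.91037) ≈ 155.6°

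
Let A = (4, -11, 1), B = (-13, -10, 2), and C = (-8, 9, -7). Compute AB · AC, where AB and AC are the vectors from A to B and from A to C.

AB = B − A = (-17, 1, 1)
AC = C − A = (-12, 20, -8)
AB · AC = (-17)·(-12) + 1·20 + 1·(-8) = 204 + 20 - 8 = 216

216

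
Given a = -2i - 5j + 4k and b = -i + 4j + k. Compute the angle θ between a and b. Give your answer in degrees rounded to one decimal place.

a · b = (-2)·(-1) + (-5)·4 + 4·1 = 2 - 20 + 4 = -14
|a|² = 4 + 25 + 16 = 45,  |a| = √45 ≈ 6.708204
|b|² = 1 + 16 + 1 = 18,  |b| = √18 ≈ 4.242641
cos θ = -14 / (6.708204 · 4.242641) ≈ -0.49191
θ = arccos(-0.49191) ≈ 119.5°

119.5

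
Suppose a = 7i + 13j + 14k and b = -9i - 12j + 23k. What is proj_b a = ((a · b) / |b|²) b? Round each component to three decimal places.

a · b = 7·(-9) + 13·(-12) + 14·23 = -63 - 156 + 322 = 103
|b|² = 81 + 144 + 529 = 754
proj_b a = (103/754) · (-9, -12, 23) ≈ (-1.229, -1.639, 3.142)

(-1.229, -1.639, 3.142)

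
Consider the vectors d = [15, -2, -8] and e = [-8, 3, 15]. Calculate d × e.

(-6, -161, 29)

i: (-2)·15 - (-8)·3 = -30 - (-24) = -6
j: (-8)·(-8) - 15·15 = 64 - 225 = -161
k: 15·3 - (-2)·(-8) = 45 - 16 = 29
d × e = (-6, -161, 29)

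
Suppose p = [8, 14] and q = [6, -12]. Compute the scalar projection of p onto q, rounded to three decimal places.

p · q = 8·6 + 14·(-12) = 48 - 168 = -120
|q| = √(36 + 144) = √180 ≈ 13.4164
comp_q p = -120 / √180 ≈ -8.944

-8.944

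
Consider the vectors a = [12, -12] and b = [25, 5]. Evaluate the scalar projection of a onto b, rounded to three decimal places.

9.414

a · b = 12·25 + (-12)·5 = 300 - 60 = 240
|b| = √(625 + 25) = √650 ≈ 25.4951
comp_b a = 240 / √650 ≈ 9.414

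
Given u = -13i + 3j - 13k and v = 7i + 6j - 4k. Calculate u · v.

u · v = (-13)·7 + 3·6 + (-13)·(-4) = -91 + 18 + 52 = -21

-21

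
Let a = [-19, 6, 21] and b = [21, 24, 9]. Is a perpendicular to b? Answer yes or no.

a · b = (-19)·21 + 6·24 + 21·9 = -399 + 144 + 189 = -66
Nonzero, so the vectors are not orthogonal.

no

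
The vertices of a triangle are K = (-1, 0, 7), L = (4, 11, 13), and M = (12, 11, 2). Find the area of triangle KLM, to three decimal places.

KL = (5, 11, 6),  KM = (13, 11, -5)
i: 11·(-5) - 6·11 = -55 - 66 = -121
j: 6·13 - 5·(-5) = 78 - (-25) = 103
k: 5·11 - 11·13 = 55 - 143 = -88
KL × KM = (-121, 103, -88)
|KL × KM| = √32994 ≈ 181.6425
area = ½ · 181.6425 ≈ 90.821

90.821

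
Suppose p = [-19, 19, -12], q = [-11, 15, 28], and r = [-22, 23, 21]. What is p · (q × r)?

-1988

q × r:
i: 15·21 - 28·23 = 315 - 644 = -329
j: 28·(-22) - (-11)·21 = -616 - (-231) = -385
k: (-11)·23 - 15·(-22) = -253 - (-330) = 77
q × r = (-329, -385, 77)
p · (q × r) = (-19)·(-329) + 19·(-385) + (-12)·77 = 6251 - 7315 - 924 = -1988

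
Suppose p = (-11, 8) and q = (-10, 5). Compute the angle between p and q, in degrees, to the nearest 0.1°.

p · q = (-11)·(-10) + 8·5 = 110 + 40 = 150
|p|² = 121 + 64 = 185,  |p| = √185 ≈ 13.601471
|q|² = 100 + 25 = 125,  |q| = √125 ≈ 11.180340
cos θ = 150 / (13.601471 · 11.180340) ≈ 0.98639
θ = arccos(0.98639) ≈ 9.5°

9.5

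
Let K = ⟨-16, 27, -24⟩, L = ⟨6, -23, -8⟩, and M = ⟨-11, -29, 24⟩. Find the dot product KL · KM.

KL = L − K = (22, -50, 16)
KM = M − K = (5, -56, 48)
KL · KM = 22·5 + (-50)·(-56) + 16·48 = 110 + 2800 + 768 = 3678

3678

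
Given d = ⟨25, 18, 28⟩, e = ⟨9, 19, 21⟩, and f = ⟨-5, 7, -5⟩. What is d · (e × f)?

e × f:
i: 19·(-5) - 21·7 = -95 - 147 = -242
j: 21·(-5) - 9·(-5) = -105 - (-45) = -60
k: 9·7 - 19·(-5) = 63 - (-95) = 158
e × f = (-242, -60, 158)
d · (e × f) = 25·(-242) + 18·(-60) + 28·158 = -6050 - 1080 + 4424 = -2706

-2706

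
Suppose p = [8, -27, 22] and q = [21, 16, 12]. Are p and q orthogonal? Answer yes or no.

yes

p · q = 8·21 + (-27)·16 + 22·12 = 168 - 432 + 264 = 0
Zero, so the vectors are orthogonal.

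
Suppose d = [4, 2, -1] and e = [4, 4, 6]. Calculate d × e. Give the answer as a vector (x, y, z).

(16, -28, 8)

i: 2·6 - (-1)·4 = 12 - (-4) = 16
j: (-1)·4 - 4·6 = -4 - 24 = -28
k: 4·4 - 2·4 = 16 - 8 = 8
d × e = (16, -28, 8)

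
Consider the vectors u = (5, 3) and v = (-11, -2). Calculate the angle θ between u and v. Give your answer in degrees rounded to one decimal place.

u · v = 5·(-11) + 3·(-2) = -55 - 6 = -61
|u|² = 25 + 9 = 34,  |u| = √34 ≈ 5.830952
|v|² = 121 + 4 = 125,  |v| = √125 ≈ 11.180340
cos θ = -61 / (5.830952 · 11.180340) ≈ -0.93570
θ = arccos(-0.93570) ≈ 159.3°

159.3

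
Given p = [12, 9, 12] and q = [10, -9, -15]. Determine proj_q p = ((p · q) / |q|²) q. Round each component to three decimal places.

p · q = 12·10 + 9·(-9) + 12·(-15) = 120 - 81 - 180 = -141
|q|² = 100 + 81 + 225 = 406
proj_q p = (-141/406) · (10, -9, -15) ≈ (-3.473, 3.126, 5.209)

(-3.473, 3.126, 5.209)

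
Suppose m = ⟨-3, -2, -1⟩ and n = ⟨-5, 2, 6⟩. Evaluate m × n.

i: (-2)·6 - (-1)·2 = -12 - (-2) = -10
j: (-1)·(-5) - (-3)·6 = 5 - (-18) = 23
k: (-3)·2 - (-2)·(-5) = -6 - 10 = -16
m × n = (-10, 23, -16)

(-10, 23, -16)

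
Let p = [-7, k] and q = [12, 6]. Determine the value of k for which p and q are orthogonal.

14

p · q = (-7)·12 + k·6 = -84 + 6k
Set equal to 0: 6k = 84, so k = 14.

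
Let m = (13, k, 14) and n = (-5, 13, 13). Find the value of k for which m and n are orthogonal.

-9

m · n = 13·(-5) + k·13 + 14·13 = 117 + 13k
Set equal to 0: 13k = -117, so k = -9.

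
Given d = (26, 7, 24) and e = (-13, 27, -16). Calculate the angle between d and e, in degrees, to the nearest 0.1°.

d · e = 26·(-13) + 7·27 + 24·(-16) = -338 + 189 - 384 = -533
|d|² = 676 + 49 + 576 = 1301,  |d| = √1301 ≈ 36.069378
|e|² = 169 + 729 + 256 = 1154,  |e| = √1154 ≈ 33.970576
cos θ = -533 / (36.069378 · 33.970576) ≈ -0.43500
θ = arccos(-0.43500) ≈ 115.8°

115.8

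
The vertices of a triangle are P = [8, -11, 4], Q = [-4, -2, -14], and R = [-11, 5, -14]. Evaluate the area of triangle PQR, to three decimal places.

PQ = (-12, 9, -18),  PR = (-19, 16, -18)
i: 9·(-18) - (-18)·16 = -162 - (-288) = 126
j: (-18)·(-19) - (-12)·(-18) = 342 - 216 = 126
k: (-12)·16 - 9·(-19) = -192 - (-171) = -21
PQ × PR = (126, 126, -21)
|PQ × PR| = √32193 ≈ 179.4241
area = ½ · 179.4241 ≈ 89.712

89.712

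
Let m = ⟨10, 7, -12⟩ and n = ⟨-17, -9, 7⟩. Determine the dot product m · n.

-317

m · n = 10·(-17) + 7·(-9) + (-12)·7 = -170 - 63 - 84 = -317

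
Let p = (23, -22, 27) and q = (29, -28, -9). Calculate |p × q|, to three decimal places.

i: (-22)·(-9) - 27·(-28) = 198 - (-756) = 954
j: 27·29 - 23·(-9) = 783 - (-207) = 990
k: 23·(-28) - (-22)·29 = -644 - (-638) = -6
p × q = (954, 990, -6)
|p × q| = √(954² + 990² + (-6)²) = √1890252 ≈ 1374.8644

1374.864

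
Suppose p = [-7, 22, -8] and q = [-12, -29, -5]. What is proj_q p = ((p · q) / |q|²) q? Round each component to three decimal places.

(6.107, 14.758, 2.545)

p · q = (-7)·(-12) + 22·(-29) + (-8)·(-5) = 84 - 638 + 40 = -514
|q|² = 144 + 841 + 25 = 1010
proj_q p = (-514/1010) · (-12, -29, -5) ≈ (6.107, 14.758, 2.545)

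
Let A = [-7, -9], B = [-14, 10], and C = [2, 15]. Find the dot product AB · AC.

AB = B − A = (-7, 19)
AC = C − A = (9, 24)
AB · AC = (-7)·9 + 19·24 = -63 + 456 = 393

393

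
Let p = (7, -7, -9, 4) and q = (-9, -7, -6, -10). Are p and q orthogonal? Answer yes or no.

p · q = 7·(-9) + (-7)·(-7) + (-9)·(-6) + 4·(-10) = -63 + 49 + 54 - 40 = 0
Zero, so the vectors are orthogonal.

yes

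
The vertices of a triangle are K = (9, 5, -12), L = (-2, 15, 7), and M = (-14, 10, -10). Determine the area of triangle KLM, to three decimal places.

228.295

KL = (-11, 10, 19),  KM = (-23, 5, 2)
i: 10·2 - 19·5 = 20 - 95 = -75
j: 19·(-23) - (-11)·2 = -437 - (-22) = -415
k: (-11)·5 - 10·(-23) = -55 - (-230) = 175
KL × KM = (-75, -415, 175)
|KL × KM| = √208475 ≈ 456.5906
area = ½ · 456.5906 ≈ 228.295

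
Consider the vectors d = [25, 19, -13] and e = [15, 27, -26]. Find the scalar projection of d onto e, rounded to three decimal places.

d · e = 25·15 + 19·27 + (-13)·(-26) = 375 + 513 + 338 = 1226
|e| = √(225 + 729 + 676) = √1630 ≈ 40.3733
comp_e d = 1226 / √1630 ≈ 30.367

30.367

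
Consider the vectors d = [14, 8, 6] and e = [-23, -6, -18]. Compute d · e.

-478

d · e = 14·(-23) + 8·(-6) + 6·(-18) = -322 - 48 - 108 = -478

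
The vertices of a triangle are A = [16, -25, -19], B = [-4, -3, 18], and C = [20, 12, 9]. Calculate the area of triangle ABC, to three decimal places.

662.166

AB = (-20, 22, 37),  AC = (4, 37, 28)
i: 22·28 - 37·37 = 616 - 1369 = -753
j: 37·4 - (-20)·28 = 148 - (-560) = 708
k: (-20)·37 - 22·4 = -740 - 88 = -828
AB × AC = (-753, 708, -828)
|AB × AC| = √1753857 ≈ 1324.3327
area = ½ · 1324.3327 ≈ 662.166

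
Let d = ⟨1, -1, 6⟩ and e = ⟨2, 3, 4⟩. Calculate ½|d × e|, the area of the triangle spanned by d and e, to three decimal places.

11.969

i: (-1)·4 - 6·3 = -4 - 18 = -22
j: 6·2 - 1·4 = 12 - 4 = 8
k: 1·3 - (-1)·2 = 3 - (-2) = 5
d × e = (-22, 8, 5)
|d × e| = √((-22)² + 8² + 5²) = √573 ≈ 23.9374
area = ½ · 23.9374 ≈ 11.969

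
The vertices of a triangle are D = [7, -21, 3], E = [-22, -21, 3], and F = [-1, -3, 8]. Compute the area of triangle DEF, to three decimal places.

270.882

DE = (-29, 0, 0),  DF = (-8, 18, 5)
i: 0·5 - 0·18 = 0 - 0 = 0
j: 0·(-8) - (-29)·5 = 0 - (-145) = 145
k: (-29)·18 - 0·(-8) = -522 - 0 = -522
DE × DF = (0, 145, -522)
|DE × DF| = √293509 ≈ 541.7647
area = ½ · 541.7647 ≈ 270.882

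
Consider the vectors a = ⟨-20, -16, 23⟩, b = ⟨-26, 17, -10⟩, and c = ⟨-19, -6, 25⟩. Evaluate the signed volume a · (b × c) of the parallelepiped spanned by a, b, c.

-9723

b × c:
i: 17·25 - (-10)·(-6) = 425 - 60 = 365
j: (-10)·(-19) - (-26)·25 = 190 - (-650) = 840
k: (-26)·(-6) - 17·(-19) = 156 - (-323) = 479
b × c = (365, 840, 479)
a · (b × c) = (-20)·365 + (-16)·840 + 23·479 = -7300 - 13440 + 11017 = -9723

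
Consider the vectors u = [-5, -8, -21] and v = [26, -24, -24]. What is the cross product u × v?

(-312, -666, 328)

i: (-8)·(-24) - (-21)·(-24) = 192 - 504 = -312
j: (-21)·26 - (-5)·(-24) = -546 - 120 = -666
k: (-5)·(-24) - (-8)·26 = 120 - (-208) = 328
u × v = (-312, -666, 328)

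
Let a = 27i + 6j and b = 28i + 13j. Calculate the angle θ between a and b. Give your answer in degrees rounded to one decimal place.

a · b = 27·28 + 6·13 = 756 + 78 = 834
|a|² = 729 + 36 = 765,  |a| = √765 ≈ 27.658633
|b|² = 784 + 169 = 953,  |b| = √953 ≈ 30.870698
cos θ = 834 / (27.658633 · 30.870698) ≈ 0.97676
θ = arccos(0.97676) ≈ 12.4°

12.4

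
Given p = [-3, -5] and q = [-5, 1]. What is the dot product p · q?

10

p · q = (-3)·(-5) + (-5)·1 = 15 - 5 = 10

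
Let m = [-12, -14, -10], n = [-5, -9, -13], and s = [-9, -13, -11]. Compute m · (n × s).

132

n × s:
i: (-9)·(-11) - (-13)·(-13) = 99 - 169 = -70
j: (-13)·(-9) - (-5)·(-11) = 117 - 55 = 62
k: (-5)·(-13) - (-9)·(-9) = 65 - 81 = -16
n × s = (-70, 62, -16)
m · (n × s) = (-12)·(-70) + (-14)·62 + (-10)·(-16) = 840 - 868 + 160 = 132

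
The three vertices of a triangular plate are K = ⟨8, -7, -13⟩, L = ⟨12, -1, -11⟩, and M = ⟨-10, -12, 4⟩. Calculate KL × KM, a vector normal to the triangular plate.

KL = (4, 6, 2)
KM = (-18, -5, 17)
i: 6·17 - 2·(-5) = 102 - (-10) = 112
j: 2·(-18) - 4·17 = -36 - 68 = -104
k: 4·(-5) - 6·(-18) = -20 - (-108) = 88
KL × KM = (112, -104, 88)

(112, -104, 88)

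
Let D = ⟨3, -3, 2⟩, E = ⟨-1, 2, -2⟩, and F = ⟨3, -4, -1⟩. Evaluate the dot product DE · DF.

DE = E − D = (-4, 5, -4)
DF = F − D = (0, -1, -3)
DE · DF = (-4)·0 + 5·(-1) + (-4)·(-3) = 0 - 5 + 12 = 7

7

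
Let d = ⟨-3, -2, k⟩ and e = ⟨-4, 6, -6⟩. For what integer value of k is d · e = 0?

0

d · e = (-3)·(-4) + (-2)·6 + k·(-6) = 0 - 6k
Set equal to 0: -6k = 0, so k = 0.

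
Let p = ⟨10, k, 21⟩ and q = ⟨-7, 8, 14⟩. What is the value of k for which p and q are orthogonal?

-28

p · q = 10·(-7) + k·8 + 21·14 = 224 + 8k
Set equal to 0: 8k = -224, so k = -28.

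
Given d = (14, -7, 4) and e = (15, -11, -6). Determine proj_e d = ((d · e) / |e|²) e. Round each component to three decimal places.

(10.327, -7.573, -4.131)

d · e = 14·15 + (-7)·(-11) + 4·(-6) = 210 + 77 - 24 = 263
|e|² = 225 + 121 + 36 = 382
proj_e d = (263/382) · (15, -11, -6) ≈ (10.327, -7.573, -4.131)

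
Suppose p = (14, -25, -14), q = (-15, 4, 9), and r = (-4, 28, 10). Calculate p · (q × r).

q × r:
i: 4·10 - 9·28 = 40 - 252 = -212
j: 9·(-4) - (-15)·10 = -36 - (-150) = 114
k: (-15)·28 - 4·(-4) = -420 - (-16) = -404
q × r = (-212, 114, -404)
p · (q × r) = 14·(-212) + (-25)·114 + (-14)·(-404) = -2968 - 2850 + 5656 = -162

-162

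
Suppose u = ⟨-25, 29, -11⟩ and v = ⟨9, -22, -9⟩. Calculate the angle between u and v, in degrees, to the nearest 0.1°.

u · v = (-25)·9 + 29·(-22) + (-11)·(-9) = -225 - 638 + 99 = -764
|u|² = 625 + 841 + 121 = 1587,  |u| = √1587 ≈ 39.837169
|v|² = 81 + 484 + 81 = 646,  |v| = √646 ≈ 25.416530
cos θ = -764 / (39.837169 · 25.416530) ≈ -0.75455
θ = arccos(-0.75455) ≈ 139.0°

139.0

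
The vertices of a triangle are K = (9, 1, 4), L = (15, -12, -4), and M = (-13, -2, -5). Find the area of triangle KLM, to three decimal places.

KL = (6, -13, -8),  KM = (-22, -3, -9)
i: (-13)·(-9) - (-8)·(-3) = 117 - 24 = 93
j: (-8)·(-22) - 6·(-9) = 176 - (-54) = 230
k: 6·(-3) - (-13)·(-22) = -18 - 286 = -304
KL × KM = (93, 230, -304)
|KL × KM| = √153965 ≈ 392.3837
area = ½ · 392.3837 ≈ 196.192

196.192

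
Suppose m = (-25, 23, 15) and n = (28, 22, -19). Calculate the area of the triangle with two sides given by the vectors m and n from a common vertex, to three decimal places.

710.097

i: 23·(-19) - 15·22 = -437 - 330 = -767
j: 15·28 - (-25)·(-19) = 420 - 475 = -55
k: (-25)·22 - 23·28 = -550 - 644 = -1194
m × n = (-767, -55, -1194)
|m × n| = √((-767)² + (-55)² + (-1194)²) = √2016950 ≈ 1420.1936
area = ½ · 1420.1936 ≈ 710.097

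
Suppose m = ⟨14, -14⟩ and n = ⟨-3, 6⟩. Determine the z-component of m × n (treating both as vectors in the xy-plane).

42

14·6 - (-14)·(-3) = 84 - 42 = 42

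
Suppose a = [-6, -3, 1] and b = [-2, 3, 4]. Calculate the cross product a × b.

(-15, 22, -24)

i: (-3)·4 - 1·3 = -12 - 3 = -15
j: 1·(-2) - (-6)·4 = -2 - (-24) = 22
k: (-6)·3 - (-3)·(-2) = -18 - 6 = -24
a × b = (-15, 22, -24)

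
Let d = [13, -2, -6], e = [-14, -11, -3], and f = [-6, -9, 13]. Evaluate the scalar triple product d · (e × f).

-2970

e × f:
i: (-11)·13 - (-3)·(-9) = -143 - 27 = -170
j: (-3)·(-6) - (-14)·13 = 18 - (-182) = 200
k: (-14)·(-9) - (-11)·(-6) = 126 - 66 = 60
e × f = (-170, 200, 60)
d · (e × f) = 13·(-170) + (-2)·200 + (-6)·60 = -2210 - 400 - 360 = -2970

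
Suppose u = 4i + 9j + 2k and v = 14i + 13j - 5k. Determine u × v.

(-71, 48, -74)

i: 9·(-5) - 2·13 = -45 - 26 = -71
j: 2·14 - 4·(-5) = 28 - (-20) = 48
k: 4·13 - 9·14 = 52 - 126 = -74
u × v = (-71, 48, -74)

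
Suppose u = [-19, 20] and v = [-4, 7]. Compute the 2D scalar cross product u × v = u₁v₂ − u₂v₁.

-53

(-19)·7 - 20·(-4) = -133 - (-80) = -53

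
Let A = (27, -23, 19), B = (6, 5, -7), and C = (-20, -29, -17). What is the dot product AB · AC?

AB = B − A = (-21, 28, -26)
AC = C − A = (-47, -6, -36)
AB · AC = (-21)·(-47) + 28·(-6) + (-26)·(-36) = 987 - 168 + 936 = 1755

1755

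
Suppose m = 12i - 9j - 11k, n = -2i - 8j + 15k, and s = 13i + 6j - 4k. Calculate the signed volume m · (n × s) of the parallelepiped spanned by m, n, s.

-3391

n × s:
i: (-8)·(-4) - 15·6 = 32 - 90 = -58
j: 15·13 - (-2)·(-4) = 195 - 8 = 187
k: (-2)·6 - (-8)·13 = -12 - (-104) = 92
n × s = (-58, 187, 92)
m · (n × s) = 12·(-58) + (-9)·187 + (-11)·92 = -696 - 1683 - 1012 = -3391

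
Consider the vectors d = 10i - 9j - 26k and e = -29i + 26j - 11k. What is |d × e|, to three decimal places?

i: (-9)·(-11) - (-26)·26 = 99 - (-676) = 775
j: (-26)·(-29) - 10·(-11) = 754 - (-110) = 864
k: 10·26 - (-9)·(-29) = 260 - 261 = -1
d × e = (775, 864, -1)
|d × e| = √(775² + 864² + (-1)²) = √1347122 ≈ 1160.6558

1160.656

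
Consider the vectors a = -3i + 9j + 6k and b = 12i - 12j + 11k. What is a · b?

-78

a · b = (-3)·12 + 9·(-12) + 6·11 = -36 - 108 + 66 = -78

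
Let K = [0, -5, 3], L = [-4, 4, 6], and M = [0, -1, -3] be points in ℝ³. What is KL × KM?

(-66, -24, -16)

KL = (-4, 9, 3)
KM = (0, 4, -6)
i: 9·(-6) - 3·4 = -54 - 12 = -66
j: 3·0 - (-4)·(-6) = 0 - 24 = -24
k: (-4)·4 - 9·0 = -16 - 0 = -16
KL × KM = (-66, -24, -16)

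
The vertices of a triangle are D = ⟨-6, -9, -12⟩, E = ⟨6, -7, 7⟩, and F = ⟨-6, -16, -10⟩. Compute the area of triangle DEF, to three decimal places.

81.242

DE = (12, 2, 19),  DF = (0, -7, 2)
i: 2·2 - 19·(-7) = 4 - (-133) = 137
j: 19·0 - 12·2 = 0 - 24 = -24
k: 12·(-7) - 2·0 = -84 - 0 = -84
DE × DF = (137, -24, -84)
|DE × DF| = √26401 ≈ 162.4838
area = ½ · 162.4838 ≈ 81.242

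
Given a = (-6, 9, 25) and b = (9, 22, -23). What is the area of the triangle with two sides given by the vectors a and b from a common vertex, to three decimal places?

i: 9·(-23) - 25·22 = -207 - 550 = -757
j: 25·9 - (-6)·(-23) = 225 - 138 = 87
k: (-6)·22 - 9·9 = -132 - 81 = -213
a × b = (-757, 87, -213)
|a × b| = √((-757)² + 87² + (-213)²) = √625987 ≈ 791.1934
area = ½ · 791.1934 ≈ 395.597

395.597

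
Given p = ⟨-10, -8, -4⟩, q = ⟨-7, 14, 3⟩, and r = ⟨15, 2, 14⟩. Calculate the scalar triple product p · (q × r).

q × r:
i: 14·14 - 3·2 = 196 - 6 = 190
j: 3·15 - (-7)·14 = 45 - (-98) = 143
k: (-7)·2 - 14·15 = -14 - 210 = -224
q × r = (190, 143, -224)
p · (q × r) = (-10)·190 + (-8)·143 + (-4)·(-224) = -1900 - 1144 + 896 = -2148

-2148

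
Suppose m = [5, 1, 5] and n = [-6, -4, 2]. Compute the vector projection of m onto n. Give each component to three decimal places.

m · n = 5·(-6) + 1·(-4) + 5·2 = -30 - 4 + 10 = -24
|n|² = 36 + 16 + 4 = 56
proj_n m = (-24/56) · (-6, -4, 2) ≈ (2.571, 1.714, -0.857)

(2.571, 1.714, -0.857)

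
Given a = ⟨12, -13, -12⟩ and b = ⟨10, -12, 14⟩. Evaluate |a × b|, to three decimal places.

i: (-13)·14 - (-12)·(-12) = -182 - 144 = -326
j: (-12)·10 - 12·14 = -120 - 168 = -288
k: 12·(-12) - (-13)·10 = -144 - (-130) = -14
a × b = (-326, -288, -14)
|a × b| = √((-326)² + (-288)² + (-14)²) = √189416 ≈ 435.2195

435.219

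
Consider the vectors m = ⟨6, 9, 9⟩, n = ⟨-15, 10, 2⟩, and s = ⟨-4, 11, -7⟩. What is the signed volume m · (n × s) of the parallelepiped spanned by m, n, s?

-2694

n × s:
i: 10·(-7) - 2·11 = -70 - 22 = -92
j: 2·(-4) - (-15)·(-7) = -8 - 105 = -113
k: (-15)·11 - 10·(-4) = -165 - (-40) = -125
n × s = (-92, -113, -125)
m · (n × s) = 6·(-92) + 9·(-113) + 9·(-125) = -552 - 1017 - 1125 = -2694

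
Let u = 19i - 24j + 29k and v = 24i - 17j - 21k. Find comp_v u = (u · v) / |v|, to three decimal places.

7.056

u · v = 19·24 + (-24)·(-17) + 29·(-21) = 456 + 408 - 609 = 255
|v| = √(576 + 289 + 441) = √1306 ≈ 36.1386
comp_v u = 255 / √1306 ≈ 7.056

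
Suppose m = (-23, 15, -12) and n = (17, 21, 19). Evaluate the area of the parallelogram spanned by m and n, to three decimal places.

i: 15·19 - (-12)·21 = 285 - (-252) = 537
j: (-12)·17 - (-23)·19 = -204 - (-437) = 233
k: (-23)·21 - 15·17 = -483 - 255 = -738
m × n = (537, 233, -738)
|m × n| = √(537² + 233² + (-738)²) = √887302 ≈ 941.9671

941.967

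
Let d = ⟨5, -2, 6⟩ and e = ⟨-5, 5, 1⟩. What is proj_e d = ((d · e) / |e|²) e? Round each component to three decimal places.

d · e = 5·(-5) + (-2)·5 + 6·1 = -25 - 10 + 6 = -29
|e|² = 25 + 25 + 1 = 51
proj_e d = (-29/51) · (-5, 5, 1) ≈ (2.843, -2.843, -0.569)

(2.843, -2.843, -0.569)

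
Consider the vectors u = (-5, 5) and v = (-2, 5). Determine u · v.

35

u · v = (-5)·(-2) + 5·5 = 10 + 25 = 35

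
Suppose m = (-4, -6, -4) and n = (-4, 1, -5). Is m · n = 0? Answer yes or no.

no

m · n = (-4)·(-4) + (-6)·1 + (-4)·(-5) = 16 - 6 + 20 = 30
Nonzero, so the vectors are not orthogonal.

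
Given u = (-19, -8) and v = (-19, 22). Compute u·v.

u · v = (-19)·(-19) + (-8)·22 = 361 - 176 = 185

185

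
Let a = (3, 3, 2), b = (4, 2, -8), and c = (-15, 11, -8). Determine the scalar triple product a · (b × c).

b × c:
i: 2·(-8) - (-8)·11 = -16 - (-88) = 72
j: (-8)·(-15) - 4·(-8) = 120 - (-32) = 152
k: 4·11 - 2·(-15) = 44 - (-30) = 74
b × c = (72, 152, 74)
a · (b × c) = 3·72 + 3·152 + 2·74 = 216 + 456 + 148 = 820

820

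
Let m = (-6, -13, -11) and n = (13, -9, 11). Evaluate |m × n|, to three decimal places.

i: (-13)·11 - (-11)·(-9) = -143 - 99 = -242
j: (-11)·13 - (-6)·11 = -143 - (-66) = -77
k: (-6)·(-9) - (-13)·13 = 54 - (-169) = 223
m × n = (-242, -77, 223)
|m × n| = √((-242)² + (-77)² + 223²) = √114222 ≈ 337.9675

337.967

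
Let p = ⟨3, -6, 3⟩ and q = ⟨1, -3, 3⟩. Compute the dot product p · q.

30

p · q = 3·1 + (-6)·(-3) + 3·3 = 3 + 18 + 9 = 30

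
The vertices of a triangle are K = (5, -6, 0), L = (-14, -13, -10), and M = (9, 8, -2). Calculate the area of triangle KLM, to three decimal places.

147.007

KL = (-19, -7, -10),  KM = (4, 14, -2)
i: (-7)·(-2) - (-10)·14 = 14 - (-140) = 154
j: (-10)·4 - (-19)·(-2) = -40 - 38 = -78
k: (-19)·14 - (-7)·4 = -266 - (-28) = -238
KL × KM = (154, -78, -238)
|KL × KM| = √86444 ≈ 294.0136
area = ½ · 294.0136 ≈ 147.007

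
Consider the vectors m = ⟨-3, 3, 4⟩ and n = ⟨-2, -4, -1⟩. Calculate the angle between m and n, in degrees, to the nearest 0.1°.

112.0

m · n = (-3)·(-2) + 3·(-4) + 4·(-1) = 6 - 12 - 4 = -10
|m|² = 9 + 9 + 16 = 34,  |m| = √34 ≈ 5.830952
|n|² = 4 + 16 + 1 = 21,  |n| = √21 ≈ 4.582576
cos θ = -10 / (5.830952 · 4.582576) ≈ -0.37424
θ = arccos(-0.37424) ≈ 112.0°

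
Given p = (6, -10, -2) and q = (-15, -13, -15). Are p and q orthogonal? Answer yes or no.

p · q = 6·(-15) + (-10)·(-13) + (-2)·(-15) = -90 + 130 + 30 = 70
Nonzero, so the vectors are not orthogonal.

no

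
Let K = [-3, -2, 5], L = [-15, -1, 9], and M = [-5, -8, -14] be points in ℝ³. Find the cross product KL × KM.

KL = (-12, 1, 4)
KM = (-2, -6, -19)
i: 1·(-19) - 4·(-6) = -19 - (-24) = 5
j: 4·(-2) - (-12)·(-19) = -8 - 228 = -236
k: (-12)·(-6) - 1·(-2) = 72 - (-2) = 74
KL × KM = (5, -236, 74)

(5, -236, 74)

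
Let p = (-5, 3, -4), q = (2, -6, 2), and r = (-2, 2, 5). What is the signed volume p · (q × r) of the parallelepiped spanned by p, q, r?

q × r:
i: (-6)·5 - 2·2 = -30 - 4 = -34
j: 2·(-2) - 2·5 = -4 - 10 = -14
k: 2·2 - (-6)·(-2) = 4 - 12 = -8
q × r = (-34, -14, -8)
p · (q × r) = (-5)·(-34) + 3·(-14) + (-4)·(-8) = 170 - 42 + 32 = 160

160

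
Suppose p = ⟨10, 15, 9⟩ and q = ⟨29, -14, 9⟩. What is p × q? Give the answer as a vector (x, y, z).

i: 15·9 - 9·(-14) = 135 - (-126) = 261
j: 9·29 - 10·9 = 261 - 90 = 171
k: 10·(-14) - 15·29 = -140 - 435 = -575
p × q = (261, 171, -575)

(261, 171, -575)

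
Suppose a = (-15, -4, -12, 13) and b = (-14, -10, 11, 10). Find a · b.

248

a · b = (-15)·(-14) + (-4)·(-10) + (-12)·11 + 13·10 = 210 + 40 - 132 + 130 = 248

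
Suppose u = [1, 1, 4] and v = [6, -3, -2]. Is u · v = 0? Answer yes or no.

u · v = 1·6 + 1·(-3) + 4·(-2) = 6 - 3 - 8 = -5
Nonzero, so the vectors are not orthogonal.

no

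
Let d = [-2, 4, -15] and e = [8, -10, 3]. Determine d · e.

d · e = (-2)·8 + 4·(-10) + (-15)·3 = -16 - 40 - 45 = -101

-101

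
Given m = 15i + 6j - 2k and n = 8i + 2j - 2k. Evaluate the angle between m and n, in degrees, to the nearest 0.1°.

m · n = 15·8 + 6·2 + (-2)·(-2) = 120 + 12 + 4 = 136
|m|² = 225 + 36 + 4 = 265,  |m| = √265 ≈ 16.278821
|n|² = 64 + 4 + 4 = 72,  |n| = √72 ≈ 8.485281
cos θ = 136 / (16.278821 · 8.485281) ≈ 0.98458
θ = arccos(0.98458) ≈ 10.1°

10.1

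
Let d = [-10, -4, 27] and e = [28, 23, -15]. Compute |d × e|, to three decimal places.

i: (-4)·(-15) - 27·23 = 60 - 621 = -561
j: 27·28 - (-10)·(-15) = 756 - 150 = 606
k: (-10)·23 - (-4)·28 = -230 - (-112) = -118
d × e = (-561, 606, -118)
|d × e| = √((-561)² + 606² + (-118)²) = √695881 ≈ 834.1948

834.195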